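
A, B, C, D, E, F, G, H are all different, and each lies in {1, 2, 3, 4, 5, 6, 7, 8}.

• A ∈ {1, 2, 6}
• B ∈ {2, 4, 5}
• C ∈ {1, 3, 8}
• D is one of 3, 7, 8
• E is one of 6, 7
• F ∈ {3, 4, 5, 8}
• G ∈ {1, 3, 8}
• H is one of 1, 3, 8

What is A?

C, G, H between them cover only {1, 3, 8} — a naked triple. Remove those values from A, D, F.
That leaves D = 7. So E can't be 7.
E must be 6 (only option left). So A can't be 6.
So A = 2.

2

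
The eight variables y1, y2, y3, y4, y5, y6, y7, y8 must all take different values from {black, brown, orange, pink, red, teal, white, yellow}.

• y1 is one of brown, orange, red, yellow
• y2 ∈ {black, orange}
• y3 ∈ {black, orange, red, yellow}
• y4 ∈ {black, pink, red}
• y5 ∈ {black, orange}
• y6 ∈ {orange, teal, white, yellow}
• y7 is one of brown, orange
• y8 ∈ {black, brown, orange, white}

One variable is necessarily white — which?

The 8 variables draw from only 8 values {black, brown, orange, pink, red, teal, white, yellow}, so each is used; only y4 can be pink, hence y4 = pink.
Among the 7 still-open variables, teal fits only y6 (and all 7 values in {black, brown, orange, red, teal, white, yellow} must be used), so y6 = teal.
Among the 6 still-open variables, white fits only y8 (and all 6 values in {black, brown, orange, red, white, yellow} must be used), so y8 = white.

y8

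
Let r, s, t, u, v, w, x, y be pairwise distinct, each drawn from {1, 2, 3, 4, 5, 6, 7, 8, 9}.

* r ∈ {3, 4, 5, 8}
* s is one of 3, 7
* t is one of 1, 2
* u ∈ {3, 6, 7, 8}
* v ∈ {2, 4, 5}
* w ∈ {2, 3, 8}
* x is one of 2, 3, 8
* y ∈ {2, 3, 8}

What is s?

7

The 8 variables draw from only 8 values {1, 2, 3, 4, 5, 6, 7, 8}, so each is used; only t can be 1, hence t = 1.
Among the 7 still-open variables, 6 fits only u (and all 7 values in {2, 3, 4, 5, 6, 7, 8} must be used), so u = 6.
Among the 6 still-open variables, 7 fits only s (and all 6 values in {2, 3, 4, 5, 7, 8} must be used), so s = 7.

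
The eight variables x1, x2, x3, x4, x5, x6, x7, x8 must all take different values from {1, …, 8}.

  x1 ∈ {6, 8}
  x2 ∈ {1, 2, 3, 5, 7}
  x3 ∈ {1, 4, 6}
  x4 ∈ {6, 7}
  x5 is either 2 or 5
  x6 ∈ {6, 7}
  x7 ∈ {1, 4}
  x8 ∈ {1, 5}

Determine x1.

8

Among the 8 variables, 3 fits only x2 (and all 8 values in {1, 2, 3, 4, 5, 6, 7, 8} must be used), so x2 = 3.
Among the 7 still-open variables, 2 fits only x5 (and all 7 values in {1, 2, 4, 5, 6, 7, 8} must be used), so x5 = 2.
The 6 still-open variables together cover exactly {1, 4, 5, 6, 7, 8} — 6 values for 6 variables — and 5 appears only in x8's list, so x8 = 5.
The 5 still-open variables draw from only 5 values {1, 4, 6, 7, 8}, so each is used; only x1 can be 8, hence x1 = 8.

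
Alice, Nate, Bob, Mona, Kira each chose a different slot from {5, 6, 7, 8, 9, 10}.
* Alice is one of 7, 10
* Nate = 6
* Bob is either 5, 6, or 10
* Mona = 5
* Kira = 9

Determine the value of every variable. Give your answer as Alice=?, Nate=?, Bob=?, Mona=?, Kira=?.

Alice=7, Nate=6, Bob=10, Mona=5, Kira=9

Nate's domain is down to {6}, so Nate = 6. Strike 6 from Bob.
Mona has just one choice, so Mona = 5. So Bob can't be 5.
Kira has just one choice, so Kira = 9.
That leaves Bob = 10. So Alice can't be 10.
Alice must be 7 (only option left).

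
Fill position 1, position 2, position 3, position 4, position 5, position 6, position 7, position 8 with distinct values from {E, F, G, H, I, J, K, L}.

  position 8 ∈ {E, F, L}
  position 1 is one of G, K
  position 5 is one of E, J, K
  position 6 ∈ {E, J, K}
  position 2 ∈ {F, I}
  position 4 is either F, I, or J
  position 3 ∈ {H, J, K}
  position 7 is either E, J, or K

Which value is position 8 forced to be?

Among the 8 variables, G fits only position 1 (and all 8 values in {E, F, G, H, I, J, K, L} must be used), so position 1 = G.
The 7 still-open variables together cover exactly {E, F, H, I, J, K, L} — 7 values for 7 variables — and H appears only in position 3's list, so position 3 = H.
Among the 6 still-open variables, L fits only position 8 (and all 6 values in {E, F, I, J, K, L} must be used), so position 8 = L.

L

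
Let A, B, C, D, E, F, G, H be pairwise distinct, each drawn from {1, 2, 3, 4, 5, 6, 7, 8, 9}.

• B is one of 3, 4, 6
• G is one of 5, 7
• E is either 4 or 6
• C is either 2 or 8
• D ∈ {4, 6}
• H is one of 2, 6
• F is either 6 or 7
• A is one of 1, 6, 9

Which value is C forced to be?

D and E share exactly the 2 values {4, 6}; by pigeonhole those values go to them, so strike 4, 6 from A, B, F, H.
B must be 3 (only option left).
F must be 7 (only option left). Eliminate 7 elsewhere: G.
G's domain is down to {5}, so G = 5.
That leaves H = 2. Eliminate 2 elsewhere: C.
So C = 8.

8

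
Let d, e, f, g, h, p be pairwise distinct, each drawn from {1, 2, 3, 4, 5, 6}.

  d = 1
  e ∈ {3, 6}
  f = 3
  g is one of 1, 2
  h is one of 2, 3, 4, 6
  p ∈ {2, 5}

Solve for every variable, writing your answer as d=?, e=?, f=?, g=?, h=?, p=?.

d=1, e=6, f=3, g=2, h=4, p=5

d has just one choice, so d = 1. Remove 1 from g.
f must be 3 (only option left). So e, h can't be 3.
That leaves g = 2. Strike 2 from h, p.
That leaves p = 5.
e has just one choice, so e = 6. Eliminate 6 elsewhere: h.
h has just one choice, so h = 4.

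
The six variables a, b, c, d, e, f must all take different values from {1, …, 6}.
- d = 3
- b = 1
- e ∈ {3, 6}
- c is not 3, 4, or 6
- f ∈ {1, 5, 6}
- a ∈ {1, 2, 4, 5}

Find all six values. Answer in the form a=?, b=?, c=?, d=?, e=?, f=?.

b has just one choice, so b = 1. Strike 1 from a, c, f.
d's domain is down to {3}, so d = 3. Remove 3 from e.
e's domain is down to {6}, so e = 6. So f can't be 6.
f must be 5 (only option left). So a, c can't be 5.
That leaves c = 2. Strike 2 from a.
a must be 4 (only option left).

a=4, b=1, c=2, d=3, e=6, f=5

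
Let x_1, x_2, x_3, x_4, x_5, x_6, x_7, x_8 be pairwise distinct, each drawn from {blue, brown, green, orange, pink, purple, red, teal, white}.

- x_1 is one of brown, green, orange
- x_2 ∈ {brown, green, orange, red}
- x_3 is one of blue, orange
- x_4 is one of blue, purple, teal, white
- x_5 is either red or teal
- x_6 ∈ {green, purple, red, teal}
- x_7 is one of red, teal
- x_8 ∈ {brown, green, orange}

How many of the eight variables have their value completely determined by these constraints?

The 8 variables draw from only 8 values {blue, brown, green, orange, purple, red, teal, white}, so each is used; only x_4 can be white, hence x_4 = white.
The 7 still-open variables together cover exactly {blue, brown, green, orange, purple, red, teal} — 7 values for 7 variables — and blue appears only in x_3's list, so x_3 = blue.
The 6 still-open variables draw from only 6 values {brown, green, orange, purple, red, teal}, so each is used; only x_6 can be purple, hence x_6 = purple.
x_5 and x_7 share exactly the 2 values {red, teal}; by pigeonhole those values go to them, so strike red, teal from x_2.
Determined: x_3=blue, x_4=white, x_6=purple. The other variables each still have more than one consistent value. That makes 3.

3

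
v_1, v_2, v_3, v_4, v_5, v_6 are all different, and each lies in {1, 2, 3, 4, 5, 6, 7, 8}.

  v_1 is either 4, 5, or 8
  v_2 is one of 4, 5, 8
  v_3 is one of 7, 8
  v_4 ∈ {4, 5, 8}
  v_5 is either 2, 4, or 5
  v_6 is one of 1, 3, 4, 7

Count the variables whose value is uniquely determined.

v_1, v_2, v_4 between them cover only {4, 5, 8} — a naked triple. Remove those values from v_3, v_5, v_6.
v_3 must be 7 (only option left). Remove 7 from v_6.
v_5 must be 2 (only option left).
Determined: v_3=7, v_5=2. The other variables each still have more than one consistent value. That makes 2.

2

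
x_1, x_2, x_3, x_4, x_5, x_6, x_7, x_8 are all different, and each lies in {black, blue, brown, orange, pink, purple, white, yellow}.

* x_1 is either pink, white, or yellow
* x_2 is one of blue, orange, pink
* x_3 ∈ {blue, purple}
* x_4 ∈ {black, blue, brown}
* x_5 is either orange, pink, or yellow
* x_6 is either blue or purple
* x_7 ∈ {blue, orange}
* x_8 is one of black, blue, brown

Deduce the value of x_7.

orange

The 8 variables draw from only 8 values {black, blue, brown, orange, pink, purple, white, yellow}, so each is used; only x_1 can be white, hence x_1 = white.
Among the 7 still-open variables, yellow fits only x_5 (and all 7 values in {black, blue, brown, orange, pink, purple, yellow} must be used), so x_5 = yellow.
The 6 still-open variables together cover exactly {black, blue, brown, orange, pink, purple} — 6 values for 6 variables — and pink appears only in x_2's list, so x_2 = pink.
Among the 5 still-open variables, orange fits only x_7 (and all 5 values in {black, blue, brown, orange, purple} must be used), so x_7 = orange.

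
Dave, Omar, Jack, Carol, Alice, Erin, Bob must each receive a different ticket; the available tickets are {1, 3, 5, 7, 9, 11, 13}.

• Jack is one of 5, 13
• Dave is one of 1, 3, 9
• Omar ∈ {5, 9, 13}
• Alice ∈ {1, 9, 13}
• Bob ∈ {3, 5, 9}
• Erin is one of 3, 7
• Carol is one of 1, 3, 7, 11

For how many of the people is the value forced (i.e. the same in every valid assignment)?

The 7 variables together cover exactly {1, 3, 5, 7, 9, 11, 13} — 7 values for 7 variables — and 11 appears only in Carol's list, so Carol = 11.
The 6 still-open variables together cover exactly {1, 3, 5, 7, 9, 13} — 6 values for 6 variables — and 7 appears only in Erin's list, so Erin = 7.
Determined: Carol=11, Erin=7. The other people each still have more than one consistent value. That makes 2.

2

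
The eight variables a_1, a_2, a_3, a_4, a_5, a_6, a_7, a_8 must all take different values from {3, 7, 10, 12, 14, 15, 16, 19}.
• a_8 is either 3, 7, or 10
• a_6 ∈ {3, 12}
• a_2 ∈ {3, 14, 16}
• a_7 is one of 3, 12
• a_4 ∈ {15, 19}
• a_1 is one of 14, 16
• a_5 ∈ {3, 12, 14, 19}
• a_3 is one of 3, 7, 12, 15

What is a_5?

Among the 8 variables, 10 fits only a_8 (and all 8 values in {3, 7, 10, 12, 14, 15, 16, 19} must be used), so a_8 = 10.
The 7 still-open variables together cover exactly {3, 7, 12, 14, 15, 16, 19} — 7 values for 7 variables — and 7 appears only in a_3's list, so a_3 = 7.
The 6 still-open variables draw from only 6 values {3, 12, 14, 15, 16, 19}, so each is used; only a_4 can be 15, hence a_4 = 15.
The 5 still-open variables together cover exactly {3, 12, 14, 16, 19} — 5 values for 5 variables — and 19 appears only in a_5's list, so a_5 = 19.

19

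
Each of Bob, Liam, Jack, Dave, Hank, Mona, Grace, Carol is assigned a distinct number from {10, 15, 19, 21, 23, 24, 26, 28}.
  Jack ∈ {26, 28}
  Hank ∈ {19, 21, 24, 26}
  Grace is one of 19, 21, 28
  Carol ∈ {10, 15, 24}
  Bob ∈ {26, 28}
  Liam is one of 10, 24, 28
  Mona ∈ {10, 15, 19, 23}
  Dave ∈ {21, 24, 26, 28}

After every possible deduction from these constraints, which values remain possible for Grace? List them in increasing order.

The 8 variables draw from only 8 values {10, 15, 19, 21, 23, 24, 26, 28}, so each is used; only Mona can be 23, hence Mona = 23.
Among the 7 still-open variables, 15 fits only Carol (and all 7 values in {10, 15, 19, 21, 24, 26, 28} must be used), so Carol = 15.
The 6 still-open variables together cover exactly {10, 19, 21, 24, 26, 28} — 6 values for 6 variables — and 10 appears only in Liam's list, so Liam = 10.
Bob and Jack share exactly the 2 values {26, 28}; by pigeonhole those values go to them, so strike 26, 28 from Dave, Hank, Grace.
No further eliminations apply; Grace can still be any of 19, 21.

19, 21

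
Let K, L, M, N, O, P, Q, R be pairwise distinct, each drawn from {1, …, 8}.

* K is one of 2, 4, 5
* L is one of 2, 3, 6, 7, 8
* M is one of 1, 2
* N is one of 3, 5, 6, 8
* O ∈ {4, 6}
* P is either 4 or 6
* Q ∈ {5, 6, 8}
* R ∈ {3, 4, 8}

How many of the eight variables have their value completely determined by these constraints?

3

The 8 variables draw from only 8 values {1, 2, 3, 4, 5, 6, 7, 8}, so each is used; only M can be 1, hence M = 1.
The 7 still-open variables draw from only 7 values {2, 3, 4, 5, 6, 7, 8}, so each is used; only L can be 7, hence L = 7.
The 6 still-open variables together cover exactly {2, 3, 4, 5, 6, 8} — 6 values for 6 variables — and 2 appears only in K's list, so K = 2.
The 2 variables O and P are confined to {4, 6}, which locks those values in; drop them from N, Q, R.
Determined: K=2, L=7, M=1. The other variables each still have more than one consistent value. That makes 3.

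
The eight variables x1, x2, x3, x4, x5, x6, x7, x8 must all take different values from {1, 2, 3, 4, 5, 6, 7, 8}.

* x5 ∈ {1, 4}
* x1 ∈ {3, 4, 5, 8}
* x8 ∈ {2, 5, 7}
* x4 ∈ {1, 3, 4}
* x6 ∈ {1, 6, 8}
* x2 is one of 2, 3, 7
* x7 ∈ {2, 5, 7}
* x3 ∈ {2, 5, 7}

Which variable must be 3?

The 8 variables draw from only 8 values {1, 2, 3, 4, 5, 6, 7, 8}, so each is used; only x6 can be 6, hence x6 = 6.
The 7 still-open variables together cover exactly {1, 2, 3, 4, 5, 7, 8} — 7 values for 7 variables — and 8 appears only in x1's list, so x1 = 8.
x3, x7, x8 share exactly the 3 values {2, 5, 7}; by pigeonhole those values go to them, so strike 2, 5, 7 from x2.

x2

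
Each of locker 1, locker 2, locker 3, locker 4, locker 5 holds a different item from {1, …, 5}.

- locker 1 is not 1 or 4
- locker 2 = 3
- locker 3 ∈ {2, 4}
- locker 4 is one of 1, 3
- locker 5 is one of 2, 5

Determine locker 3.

locker 2 has just one choice, so locker 2 = 3. Remove 3 from locker 1, locker 4.
locker 4's domain is down to {1}, so locker 4 = 1.
The 3 still-open variables draw from only 3 values {2, 4, 5}, so each is used; only locker 3 can be 4, hence locker 3 = 4.

4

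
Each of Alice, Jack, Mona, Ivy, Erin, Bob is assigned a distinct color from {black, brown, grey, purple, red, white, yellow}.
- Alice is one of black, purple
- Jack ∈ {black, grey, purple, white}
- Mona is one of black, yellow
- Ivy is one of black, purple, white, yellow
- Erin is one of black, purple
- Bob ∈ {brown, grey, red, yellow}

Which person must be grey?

Alice and Erin between them cover only {black, purple} — a naked pair. Remove those values from Jack, Mona, Ivy.
Mona has just one choice, so Mona = yellow. Strike yellow from Ivy, Bob.
Ivy must be white (only option left). Remove white from Jack.
So grey goes to Jack.

Jack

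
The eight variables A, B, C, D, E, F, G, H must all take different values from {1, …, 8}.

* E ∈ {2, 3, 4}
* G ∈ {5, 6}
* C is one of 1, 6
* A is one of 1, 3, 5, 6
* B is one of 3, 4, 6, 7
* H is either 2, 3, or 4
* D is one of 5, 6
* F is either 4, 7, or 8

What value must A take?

3

The 8 variables together cover exactly {1, 2, 3, 4, 5, 6, 7, 8} — 8 values for 8 variables — and 8 appears only in F's list, so F = 8.
Among the 7 still-open variables, 7 fits only B (and all 7 values in {1, 2, 3, 4, 5, 6, 7} must be used), so B = 7.
The 2 variables D and G are confined to {5, 6}, which locks those values in; drop them from A, C.
C has just one choice, so C = 1. Strike 1 from A.
So A = 3.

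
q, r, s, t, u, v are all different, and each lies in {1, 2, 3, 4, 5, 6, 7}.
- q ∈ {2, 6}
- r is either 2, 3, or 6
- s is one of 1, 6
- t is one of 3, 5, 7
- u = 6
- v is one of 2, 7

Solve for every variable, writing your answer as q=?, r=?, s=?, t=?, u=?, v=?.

q=2, r=3, s=1, t=5, u=6, v=7

u's domain is down to {6}, so u = 6. Strike 6 from q, r, s.
q's domain is down to {2}, so q = 2. So r, v can't be 2.
r has just one choice, so r = 3. So t can't be 3.
s must be 1 (only option left).
v must be 7 (only option left). Remove 7 from t.
t's domain is down to {5}, so t = 5.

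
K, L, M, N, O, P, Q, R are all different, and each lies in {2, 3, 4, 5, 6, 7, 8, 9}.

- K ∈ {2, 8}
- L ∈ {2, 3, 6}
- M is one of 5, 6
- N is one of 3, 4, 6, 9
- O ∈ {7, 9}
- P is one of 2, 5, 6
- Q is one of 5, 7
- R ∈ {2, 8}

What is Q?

The 8 variables together cover exactly {2, 3, 4, 5, 6, 7, 8, 9} — 8 values for 8 variables — and 4 appears only in N's list, so N = 4.
The 7 still-open variables draw from only 7 values {2, 3, 5, 6, 7, 8, 9}, so each is used; only L can be 3, hence L = 3.
The 6 still-open variables draw from only 6 values {2, 5, 6, 7, 8, 9}, so each is used; only O can be 9, hence O = 9.
The 5 still-open variables together cover exactly {2, 5, 6, 7, 8} — 5 values for 5 variables — and 7 appears only in Q's list, so Q = 7.

7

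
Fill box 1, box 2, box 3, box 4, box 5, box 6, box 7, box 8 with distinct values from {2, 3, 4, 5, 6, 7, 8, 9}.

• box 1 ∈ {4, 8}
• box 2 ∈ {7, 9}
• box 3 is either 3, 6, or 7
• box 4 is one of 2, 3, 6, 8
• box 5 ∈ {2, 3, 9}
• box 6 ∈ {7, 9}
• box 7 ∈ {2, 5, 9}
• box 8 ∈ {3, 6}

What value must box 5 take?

2

Among the 8 variables, 4 fits only box 1 (and all 8 values in {2, 3, 4, 5, 6, 7, 8, 9} must be used), so box 1 = 4.
The 7 still-open variables draw from only 7 values {2, 3, 5, 6, 7, 8, 9}, so each is used; only box 7 can be 5, hence box 7 = 5.
Among the 6 still-open variables, 8 fits only box 4 (and all 6 values in {2, 3, 6, 7, 8, 9} must be used), so box 4 = 8.
The 5 still-open variables draw from only 5 values {2, 3, 6, 7, 9}, so each is used; only box 5 can be 2, hence box 5 = 2.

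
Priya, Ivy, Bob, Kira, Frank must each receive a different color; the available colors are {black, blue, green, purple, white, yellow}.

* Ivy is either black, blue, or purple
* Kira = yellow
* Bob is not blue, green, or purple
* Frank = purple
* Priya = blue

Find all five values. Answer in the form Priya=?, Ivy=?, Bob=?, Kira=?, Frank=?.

Priya=blue, Ivy=black, Bob=white, Kira=yellow, Frank=purple

Priya must be blue (only option left). Remove blue from Ivy.
Kira must be yellow (only option left). Strike yellow from Bob.
That leaves Frank = purple. So Ivy can't be purple.
Ivy's domain is down to {black}, so Ivy = black. Eliminate black elsewhere: Bob.
That leaves Bob = white.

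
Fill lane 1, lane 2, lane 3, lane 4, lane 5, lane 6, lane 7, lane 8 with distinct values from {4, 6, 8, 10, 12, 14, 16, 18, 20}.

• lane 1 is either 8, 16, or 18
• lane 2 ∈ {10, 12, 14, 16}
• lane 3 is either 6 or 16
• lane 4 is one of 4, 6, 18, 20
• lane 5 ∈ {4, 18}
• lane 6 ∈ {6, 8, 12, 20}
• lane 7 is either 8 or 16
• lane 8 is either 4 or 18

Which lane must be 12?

lane 5 and lane 8 between them cover only {4, 18} — a naked pair. Remove those values from lane 1, lane 4.
lane 1 and lane 7 share exactly the 2 values {8, 16}; by pigeonhole those values go to them, so strike 8, 16 from lane 2, lane 3, lane 6.
lane 3 must be 6 (only option left). Remove 6 from lane 4, lane 6.
lane 4 has just one choice, so lane 4 = 20. Eliminate 20 elsewhere: lane 6.
So 12 goes to lane 6.

lane 6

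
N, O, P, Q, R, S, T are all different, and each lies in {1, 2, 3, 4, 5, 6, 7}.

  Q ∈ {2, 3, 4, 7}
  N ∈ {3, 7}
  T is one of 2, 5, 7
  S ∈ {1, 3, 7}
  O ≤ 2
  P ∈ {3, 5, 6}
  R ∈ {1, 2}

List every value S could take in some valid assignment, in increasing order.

3, 7

Among the 7 variables, 4 fits only Q (and all 7 values in {1, 2, 3, 4, 5, 6, 7} must be used), so Q = 4.
The 6 still-open variables together cover exactly {1, 2, 3, 5, 6, 7} — 6 values for 6 variables — and 6 appears only in P's list, so P = 6.
Among the 5 still-open variables, 5 fits only T (and all 5 values in {1, 2, 3, 5, 7} must be used), so T = 5.
The 2 variables O and R are confined to {1, 2}, which locks those values in; drop them from S.
No further eliminations apply; S can still be any of 3, 7.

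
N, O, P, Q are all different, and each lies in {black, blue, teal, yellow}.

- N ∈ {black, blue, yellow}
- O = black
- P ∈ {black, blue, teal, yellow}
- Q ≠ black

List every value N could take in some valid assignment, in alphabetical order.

blue, yellow

O's domain is down to {black}, so O = black. Remove black from N, P.
No further eliminations apply; N can still be any of blue, yellow.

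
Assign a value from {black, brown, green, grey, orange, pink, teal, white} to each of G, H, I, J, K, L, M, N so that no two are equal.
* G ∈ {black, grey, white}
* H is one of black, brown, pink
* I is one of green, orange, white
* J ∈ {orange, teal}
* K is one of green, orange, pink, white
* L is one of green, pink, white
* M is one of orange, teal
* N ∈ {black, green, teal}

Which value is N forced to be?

The 8 variables draw from only 8 values {black, brown, green, grey, orange, pink, teal, white}, so each is used; only H can be brown, hence H = brown.
The 7 still-open variables together cover exactly {black, green, grey, orange, pink, teal, white} — 7 values for 7 variables — and grey appears only in G's list, so G = grey.
The 6 still-open variables draw from only 6 values {black, green, orange, pink, teal, white}, so each is used; only N can be black, hence N = black.

black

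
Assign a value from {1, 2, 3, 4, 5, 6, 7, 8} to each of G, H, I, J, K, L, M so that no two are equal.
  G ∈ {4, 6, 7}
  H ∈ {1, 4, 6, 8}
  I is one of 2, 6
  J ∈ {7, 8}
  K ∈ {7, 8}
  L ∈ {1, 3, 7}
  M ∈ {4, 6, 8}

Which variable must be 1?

H

Among the 7 variables, 2 fits only I (and all 7 values in {1, 2, 3, 4, 6, 7, 8} must be used), so I = 2.
The 6 still-open variables draw from only 6 values {1, 3, 4, 6, 7, 8}, so each is used; only L can be 3, hence L = 3.
The 5 still-open variables draw from only 5 values {1, 4, 6, 7, 8}, so each is used; only H can be 1, hence H = 1.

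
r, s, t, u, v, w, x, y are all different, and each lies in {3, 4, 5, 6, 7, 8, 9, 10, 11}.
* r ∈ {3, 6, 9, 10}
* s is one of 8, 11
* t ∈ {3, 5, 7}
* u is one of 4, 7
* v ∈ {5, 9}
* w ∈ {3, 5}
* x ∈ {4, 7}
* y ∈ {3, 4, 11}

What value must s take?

u and x between them cover only {4, 7} — a naked pair. Remove those values from t, y.
t and w between them cover only {3, 5} — a naked pair. Remove those values from r, v, y.
v has just one choice, so v = 9. Strike 9 from r.
That leaves y = 11. Remove 11 from s.
So s = 8.

8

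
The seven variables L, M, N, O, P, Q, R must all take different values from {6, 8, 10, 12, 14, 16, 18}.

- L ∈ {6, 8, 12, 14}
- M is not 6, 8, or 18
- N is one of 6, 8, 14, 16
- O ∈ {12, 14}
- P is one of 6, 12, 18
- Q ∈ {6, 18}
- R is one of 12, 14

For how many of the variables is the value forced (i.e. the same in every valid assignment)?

3

Among the 7 variables, 10 fits only M (and all 7 values in {6, 8, 10, 12, 14, 16, 18} must be used), so M = 10.
The 6 still-open variables together cover exactly {6, 8, 12, 14, 16, 18} — 6 values for 6 variables — and 16 appears only in N's list, so N = 16.
The 5 still-open variables together cover exactly {6, 8, 12, 14, 18} — 5 values for 5 variables — and 8 appears only in L's list, so L = 8.
The 2 variables O and R are confined to {12, 14}, which locks those values in; drop them from P.
Determined: L=8, M=10, N=16. The other variables each still have more than one consistent value. That makes 3.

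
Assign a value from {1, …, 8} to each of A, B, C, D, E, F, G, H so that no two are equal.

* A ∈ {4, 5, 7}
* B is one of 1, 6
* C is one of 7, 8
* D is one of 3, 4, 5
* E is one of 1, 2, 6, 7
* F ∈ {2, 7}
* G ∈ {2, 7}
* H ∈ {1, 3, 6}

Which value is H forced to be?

3

Among the 8 variables, 8 fits only C (and all 8 values in {1, 2, 3, 4, 5, 6, 7, 8} must be used), so C = 8.
F and G between them cover only {2, 7} — a naked pair. Remove those values from A, E.
B and E between them cover only {1, 6} — a naked pair. Remove those values from H.
So H = 3.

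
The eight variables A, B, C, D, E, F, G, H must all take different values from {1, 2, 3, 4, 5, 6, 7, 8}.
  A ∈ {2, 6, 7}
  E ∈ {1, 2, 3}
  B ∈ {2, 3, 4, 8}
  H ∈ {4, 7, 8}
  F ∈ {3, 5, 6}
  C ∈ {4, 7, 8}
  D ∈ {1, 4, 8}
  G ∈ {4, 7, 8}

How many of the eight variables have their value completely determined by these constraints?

3

Among the 8 variables, 5 fits only F (and all 8 values in {1, 2, 3, 4, 5, 6, 7, 8} must be used), so F = 5.
The 7 still-open variables draw from only 7 values {1, 2, 3, 4, 6, 7, 8}, so each is used; only A can be 6, hence A = 6.
The 3 variables C, G, H are confined to {4, 7, 8}, which locks those values in; drop them from B, D.
D must be 1 (only option left). So E can't be 1.
Determined: A=6, D=1, F=5. The other variables each still have more than one consistent value. That makes 3.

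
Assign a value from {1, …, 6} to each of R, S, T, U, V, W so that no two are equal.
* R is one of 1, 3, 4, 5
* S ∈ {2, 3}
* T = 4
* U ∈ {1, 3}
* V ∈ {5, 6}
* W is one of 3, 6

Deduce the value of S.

T must be 4 (only option left). Strike 4 from R.
The 5 still-open variables together cover exactly {1, 2, 3, 5, 6} — 5 values for 5 variables — and 2 appears only in S's list, so S = 2.

2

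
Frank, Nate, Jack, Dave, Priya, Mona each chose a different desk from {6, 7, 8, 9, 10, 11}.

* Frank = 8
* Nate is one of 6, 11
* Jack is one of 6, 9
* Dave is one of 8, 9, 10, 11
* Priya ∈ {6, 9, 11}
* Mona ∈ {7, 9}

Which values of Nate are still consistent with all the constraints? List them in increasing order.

Frank must be 8 (only option left). Eliminate 8 elsewhere: Dave.
The 5 still-open variables draw from only 5 values {6, 7, 9, 10, 11}, so each is used; only Mona can be 7, hence Mona = 7.
Among the 4 still-open variables, 10 fits only Dave (and all 4 values in {6, 9, 10, 11} must be used), so Dave = 10.
No further eliminations apply; Nate can still be any of 6, 11.

6, 11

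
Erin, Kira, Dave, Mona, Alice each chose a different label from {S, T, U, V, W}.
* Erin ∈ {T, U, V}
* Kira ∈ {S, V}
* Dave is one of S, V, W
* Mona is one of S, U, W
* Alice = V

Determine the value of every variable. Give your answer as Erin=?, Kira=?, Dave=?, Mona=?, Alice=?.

Alice must be V (only option left). Eliminate V elsewhere: Erin, Kira, Dave.
Kira must be S (only option left). Eliminate S elsewhere: Dave, Mona.
That leaves Dave = W. So Mona can't be W.
That leaves Mona = U. Remove U from Erin.
Erin's domain is down to {T}, so Erin = T.

Erin=T, Kira=S, Dave=W, Mona=U, Alice=V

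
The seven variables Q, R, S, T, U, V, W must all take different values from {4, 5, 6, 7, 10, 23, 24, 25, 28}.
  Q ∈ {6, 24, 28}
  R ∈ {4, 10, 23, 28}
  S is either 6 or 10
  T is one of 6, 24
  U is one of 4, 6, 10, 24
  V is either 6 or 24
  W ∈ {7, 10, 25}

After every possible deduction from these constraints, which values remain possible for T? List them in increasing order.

T and V share exactly the 2 values {6, 24}; by pigeonhole those values go to them, so strike 6, 24 from Q, S, U.
That leaves Q = 28. Eliminate 28 elsewhere: R.
S must be 10 (only option left). Remove 10 from R, U, W.
U must be 4 (only option left). Strike 4 from R.
That leaves R = 23.
No further eliminations apply; T can still be any of 6, 24.

6, 24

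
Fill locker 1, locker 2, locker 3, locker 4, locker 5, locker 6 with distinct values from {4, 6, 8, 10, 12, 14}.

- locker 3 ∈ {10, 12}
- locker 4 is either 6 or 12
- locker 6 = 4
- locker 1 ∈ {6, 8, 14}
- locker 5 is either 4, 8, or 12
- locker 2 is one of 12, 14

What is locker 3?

10

locker 6's domain is down to {4}, so locker 6 = 4. Strike 4 from locker 5.
The 5 still-open variables draw from only 5 values {6, 8, 10, 12, 14}, so each is used; only locker 3 can be 10, hence locker 3 = 10.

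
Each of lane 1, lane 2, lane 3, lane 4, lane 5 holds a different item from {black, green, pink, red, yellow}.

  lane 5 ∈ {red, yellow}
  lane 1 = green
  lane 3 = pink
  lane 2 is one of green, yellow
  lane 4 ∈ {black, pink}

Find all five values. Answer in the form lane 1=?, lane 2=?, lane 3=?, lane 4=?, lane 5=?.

lane 1 has just one choice, so lane 1 = green. Strike green from lane 2.
lane 2 must be yellow (only option left). Remove yellow from lane 5.
lane 3 must be pink (only option left). Strike pink from lane 4.
lane 4's domain is down to {black}, so lane 4 = black.
lane 5's domain is down to {red}, so lane 5 = red.

lane 1=green, lane 2=yellow, lane 3=pink, lane 4=black, lane 5=red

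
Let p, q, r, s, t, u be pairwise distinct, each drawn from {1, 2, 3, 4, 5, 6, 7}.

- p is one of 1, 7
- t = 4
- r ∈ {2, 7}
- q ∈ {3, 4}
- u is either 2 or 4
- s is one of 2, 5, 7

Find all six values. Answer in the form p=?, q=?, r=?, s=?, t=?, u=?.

t's domain is down to {4}, so t = 4. Remove 4 from q, u.
u must be 2 (only option left). Eliminate 2 elsewhere: r, s.
q must be 3 (only option left).
That leaves r = 7. So p, s can't be 7.
s's domain is down to {5}, so s = 5.
That leaves p = 1.

p=1, q=3, r=7, s=5, t=4, u=2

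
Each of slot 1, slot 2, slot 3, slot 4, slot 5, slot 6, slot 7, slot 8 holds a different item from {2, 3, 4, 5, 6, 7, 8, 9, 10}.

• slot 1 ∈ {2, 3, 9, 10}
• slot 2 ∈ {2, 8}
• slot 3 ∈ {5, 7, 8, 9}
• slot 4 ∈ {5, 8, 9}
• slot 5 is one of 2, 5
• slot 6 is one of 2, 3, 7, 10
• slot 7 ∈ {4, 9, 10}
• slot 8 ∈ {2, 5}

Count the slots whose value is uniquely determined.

Among the 8 variables, 4 fits only slot 7 (and all 8 values in {2, 3, 4, 5, 7, 8, 9, 10} must be used), so slot 7 = 4.
The 2 variables slot 5 and slot 8 are confined to {2, 5}, which locks those values in; drop them from slot 1, slot 2, slot 3, slot 4, slot 6.
slot 2 has just one choice, so slot 2 = 8. Eliminate 8 elsewhere: slot 3, slot 4.
slot 4 must be 9 (only option left). Eliminate 9 elsewhere: slot 1, slot 3.
slot 3 has just one choice, so slot 3 = 7. Eliminate 7 elsewhere: slot 6.
Determined: slot 2=8, slot 3=7, slot 4=9, slot 7=4. The other slots each still have more than one consistent value. That makes 4.

4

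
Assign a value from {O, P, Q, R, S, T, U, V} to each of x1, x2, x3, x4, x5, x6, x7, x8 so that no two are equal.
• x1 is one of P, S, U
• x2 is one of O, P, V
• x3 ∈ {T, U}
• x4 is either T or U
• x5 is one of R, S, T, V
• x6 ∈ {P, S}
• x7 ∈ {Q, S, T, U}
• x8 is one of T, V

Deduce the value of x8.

V

The 8 variables together cover exactly {O, P, Q, R, S, T, U, V} — 8 values for 8 variables — and O appears only in x2's list, so x2 = O.
Among the 7 still-open variables, Q fits only x7 (and all 7 values in {P, Q, R, S, T, U, V} must be used), so x7 = Q.
The 6 still-open variables together cover exactly {P, R, S, T, U, V} — 6 values for 6 variables — and R appears only in x5's list, so x5 = R.
The 5 still-open variables together cover exactly {P, S, T, U, V} — 5 values for 5 variables — and V appears only in x8's list, so x8 = V.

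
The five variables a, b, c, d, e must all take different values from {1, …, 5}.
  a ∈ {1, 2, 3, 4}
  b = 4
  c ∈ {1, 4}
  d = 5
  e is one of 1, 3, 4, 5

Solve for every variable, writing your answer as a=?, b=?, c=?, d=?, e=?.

a=2, b=4, c=1, d=5, e=3

b must be 4 (only option left). Eliminate 4 elsewhere: a, c, e.
c's domain is down to {1}, so c = 1. Eliminate 1 elsewhere: a, e.
d's domain is down to {5}, so d = 5. So e can't be 5.
e has just one choice, so e = 3. Strike 3 from a.
a has just one choice, so a = 2.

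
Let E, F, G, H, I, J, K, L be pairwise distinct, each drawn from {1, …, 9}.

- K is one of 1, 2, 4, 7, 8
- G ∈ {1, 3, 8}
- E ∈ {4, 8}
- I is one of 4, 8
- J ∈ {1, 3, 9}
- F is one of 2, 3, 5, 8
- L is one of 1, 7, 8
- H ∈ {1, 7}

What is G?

3

Among the 8 variables, 5 fits only F (and all 8 values in {1, 2, 3, 4, 5, 7, 8, 9} must be used), so F = 5.
Among the 7 still-open variables, 2 fits only K (and all 7 values in {1, 2, 3, 4, 7, 8, 9} must be used), so K = 2.
Among the 6 still-open variables, 9 fits only J (and all 6 values in {1, 3, 4, 7, 8, 9} must be used), so J = 9.
The 5 still-open variables draw from only 5 values {1, 3, 4, 7, 8}, so each is used; only G can be 3, hence G = 3.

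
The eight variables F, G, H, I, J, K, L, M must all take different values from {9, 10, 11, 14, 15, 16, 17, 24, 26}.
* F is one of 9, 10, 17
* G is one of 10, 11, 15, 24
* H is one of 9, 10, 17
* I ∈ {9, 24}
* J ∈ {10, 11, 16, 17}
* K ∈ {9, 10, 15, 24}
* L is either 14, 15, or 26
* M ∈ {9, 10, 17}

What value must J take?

F, H, M between them cover only {9, 10, 17} — a naked triple. Remove those values from G, I, J, K.
That leaves I = 24. Strike 24 from G, K.
K has just one choice, so K = 15. So G, L can't be 15.
That leaves G = 11. So J can't be 11.
So J = 16.

16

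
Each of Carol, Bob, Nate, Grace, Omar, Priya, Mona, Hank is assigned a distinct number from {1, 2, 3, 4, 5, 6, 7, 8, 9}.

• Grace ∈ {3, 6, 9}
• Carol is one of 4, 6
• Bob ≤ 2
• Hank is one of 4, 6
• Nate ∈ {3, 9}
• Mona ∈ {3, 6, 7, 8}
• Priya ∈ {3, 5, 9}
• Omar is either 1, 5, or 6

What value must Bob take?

2

Carol and Hank between them cover only {4, 6} — a naked pair. Remove those values from Grace, Omar, Mona.
The 2 variables Nate and Grace are confined to {3, 9}, which locks those values in; drop them from Priya, Mona.
Priya must be 5 (only option left). Eliminate 5 elsewhere: Omar.
Omar must be 1 (only option left). Remove 1 from Bob.
So Bob = 2.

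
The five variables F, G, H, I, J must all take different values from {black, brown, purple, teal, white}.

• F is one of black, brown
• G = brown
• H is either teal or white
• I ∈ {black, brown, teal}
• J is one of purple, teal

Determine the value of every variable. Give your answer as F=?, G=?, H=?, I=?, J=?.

F=black, G=brown, H=white, I=teal, J=purple

G has just one choice, so G = brown. Strike brown from F, I.
F has just one choice, so F = black. Eliminate black elsewhere: I.
That leaves I = teal. Remove teal from H, J.
J has just one choice, so J = purple.
H must be white (only option left).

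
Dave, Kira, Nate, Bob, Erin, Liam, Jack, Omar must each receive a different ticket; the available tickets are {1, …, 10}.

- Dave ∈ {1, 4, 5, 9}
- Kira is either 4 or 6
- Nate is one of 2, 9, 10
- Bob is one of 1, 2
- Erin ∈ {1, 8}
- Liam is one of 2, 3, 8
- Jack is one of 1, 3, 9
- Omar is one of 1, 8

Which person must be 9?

Erin and Omar between them cover only {1, 8} — a naked pair. Remove those values from Dave, Bob, Liam, Jack.
That leaves Bob = 2. So Nate, Liam can't be 2.
Liam has just one choice, so Liam = 3. Remove 3 from Jack.
So 9 goes to Jack.

Jack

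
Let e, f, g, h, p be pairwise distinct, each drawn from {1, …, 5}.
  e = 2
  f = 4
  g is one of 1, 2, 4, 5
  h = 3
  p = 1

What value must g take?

5

e's domain is down to {2}, so e = 2. Remove 2 from g.
f's domain is down to {4}, so f = 4. So g can't be 4.
That leaves h = 3.
That leaves p = 1. Eliminate 1 elsewhere: g.
So g = 5.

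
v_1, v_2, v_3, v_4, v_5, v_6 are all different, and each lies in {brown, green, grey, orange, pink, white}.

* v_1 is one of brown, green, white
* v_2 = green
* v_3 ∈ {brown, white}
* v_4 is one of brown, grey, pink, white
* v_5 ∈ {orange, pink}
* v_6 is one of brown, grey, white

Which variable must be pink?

v_4

v_2 must be green (only option left). So v_1 can't be green.
The 5 still-open variables draw from only 5 values {brown, grey, orange, pink, white}, so each is used; only v_5 can be orange, hence v_5 = orange.
The 4 still-open variables draw from only 4 values {brown, grey, pink, white}, so each is used; only v_4 can be pink, hence v_4 = pink.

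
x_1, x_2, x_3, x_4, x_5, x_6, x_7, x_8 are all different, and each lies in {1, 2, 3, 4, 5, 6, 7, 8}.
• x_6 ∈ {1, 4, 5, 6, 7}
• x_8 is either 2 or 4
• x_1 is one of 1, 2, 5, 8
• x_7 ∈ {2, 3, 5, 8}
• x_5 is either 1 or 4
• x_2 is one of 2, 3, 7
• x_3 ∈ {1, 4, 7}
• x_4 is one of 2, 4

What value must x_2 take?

3

Among the 8 variables, 6 fits only x_6 (and all 8 values in {1, 2, 3, 4, 5, 6, 7, 8} must be used), so x_6 = 6.
x_4 and x_8 between them cover only {2, 4} — a naked pair. Remove those values from x_1, x_2, x_3, x_5, x_7.
x_5 must be 1 (only option left). Remove 1 from x_1, x_3.
x_3's domain is down to {7}, so x_3 = 7. Remove 7 from x_2.
So x_2 = 3.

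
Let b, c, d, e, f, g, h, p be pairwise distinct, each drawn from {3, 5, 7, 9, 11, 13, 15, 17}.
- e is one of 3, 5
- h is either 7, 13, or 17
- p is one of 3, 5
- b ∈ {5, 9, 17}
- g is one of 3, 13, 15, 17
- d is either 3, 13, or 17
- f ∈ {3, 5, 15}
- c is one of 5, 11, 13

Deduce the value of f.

15

The 8 variables draw from only 8 values {3, 5, 7, 9, 11, 13, 15, 17}, so each is used; only h can be 7, hence h = 7.
The 7 still-open variables together cover exactly {3, 5, 9, 11, 13, 15, 17} — 7 values for 7 variables — and 9 appears only in b's list, so b = 9.
The 6 still-open variables together cover exactly {3, 5, 11, 13, 15, 17} — 6 values for 6 variables — and 11 appears only in c's list, so c = 11.
e and p between them cover only {3, 5} — a naked pair. Remove those values from d, f, g.
So f = 15.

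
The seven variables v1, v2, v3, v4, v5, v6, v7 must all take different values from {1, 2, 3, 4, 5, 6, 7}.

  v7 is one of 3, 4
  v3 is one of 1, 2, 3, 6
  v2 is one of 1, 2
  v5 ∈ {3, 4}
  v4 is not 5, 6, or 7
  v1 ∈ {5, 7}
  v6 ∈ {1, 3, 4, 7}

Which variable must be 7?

v6

The 7 variables draw from only 7 values {1, 2, 3, 4, 5, 6, 7}, so each is used; only v1 can be 5, hence v1 = 5.
Among the 6 still-open variables, 6 fits only v3 (and all 6 values in {1, 2, 3, 4, 6, 7} must be used), so v3 = 6.
The 5 still-open variables draw from only 5 values {1, 2, 3, 4, 7}, so each is used; only v6 can be 7, hence v6 = 7.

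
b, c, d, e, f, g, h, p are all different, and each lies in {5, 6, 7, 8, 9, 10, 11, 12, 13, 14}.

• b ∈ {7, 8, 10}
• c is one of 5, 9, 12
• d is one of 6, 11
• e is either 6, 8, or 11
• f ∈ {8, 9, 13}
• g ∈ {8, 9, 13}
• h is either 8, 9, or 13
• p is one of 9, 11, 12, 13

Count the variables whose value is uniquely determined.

2

f, g, h share exactly the 3 values {8, 9, 13}; by pigeonhole those values go to them, so strike 8, 9, 13 from b, c, e, p.
d and e share exactly the 2 values {6, 11}; by pigeonhole those values go to them, so strike 6, 11 from p.
p's domain is down to {12}, so p = 12. So c can't be 12.
c's domain is down to {5}, so c = 5.
Determined: c=5, p=12. The other variables each still have more than one consistent value. That makes 2.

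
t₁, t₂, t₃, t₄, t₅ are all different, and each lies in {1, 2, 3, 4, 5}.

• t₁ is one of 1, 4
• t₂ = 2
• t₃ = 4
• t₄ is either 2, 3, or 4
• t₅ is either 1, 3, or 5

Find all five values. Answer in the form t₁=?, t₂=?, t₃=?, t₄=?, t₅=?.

t₁=1, t₂=2, t₃=4, t₄=3, t₅=5

t₂'s domain is down to {2}, so t₂ = 2. Eliminate 2 elsewhere: t₄.
t₃'s domain is down to {4}, so t₃ = 4. Remove 4 from t₁, t₄.
t₄ must be 3 (only option left). Eliminate 3 elsewhere: t₅.
t₁ has just one choice, so t₁ = 1. Strike 1 from t₅.
t₅'s domain is down to {5}, so t₅ = 5.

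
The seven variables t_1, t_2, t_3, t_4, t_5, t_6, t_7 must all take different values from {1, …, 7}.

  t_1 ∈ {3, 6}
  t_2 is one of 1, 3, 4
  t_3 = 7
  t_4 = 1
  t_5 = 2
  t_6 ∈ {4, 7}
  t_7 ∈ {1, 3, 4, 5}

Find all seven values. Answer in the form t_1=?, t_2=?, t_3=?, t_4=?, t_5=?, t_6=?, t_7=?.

t_1=6, t_2=3, t_3=7, t_4=1, t_5=2, t_6=4, t_7=5

t_3's domain is down to {7}, so t_3 = 7. Eliminate 7 elsewhere: t_6.
t_4 must be 1 (only option left). So t_2, t_7 can't be 1.
t_5 has just one choice, so t_5 = 2.
t_6's domain is down to {4}, so t_6 = 4. Remove 4 from t_2, t_7.
t_2's domain is down to {3}, so t_2 = 3. So t_1, t_7 can't be 3.
That leaves t_7 = 5.
That leaves t_1 = 6.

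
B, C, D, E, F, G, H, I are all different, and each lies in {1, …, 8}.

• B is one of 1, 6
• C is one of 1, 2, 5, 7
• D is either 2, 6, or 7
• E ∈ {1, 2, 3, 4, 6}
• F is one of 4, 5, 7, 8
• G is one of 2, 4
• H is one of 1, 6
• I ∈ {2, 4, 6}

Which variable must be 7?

D

The 8 variables together cover exactly {1, 2, 3, 4, 5, 6, 7, 8} — 8 values for 8 variables — and 3 appears only in E's list, so E = 3.
The 7 still-open variables draw from only 7 values {1, 2, 4, 5, 6, 7, 8}, so each is used; only F can be 8, hence F = 8.
Among the 6 still-open variables, 5 fits only C (and all 6 values in {1, 2, 4, 5, 6, 7} must be used), so C = 5.
Among the 5 still-open variables, 7 fits only D (and all 5 values in {1, 2, 4, 6, 7} must be used), so D = 7.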